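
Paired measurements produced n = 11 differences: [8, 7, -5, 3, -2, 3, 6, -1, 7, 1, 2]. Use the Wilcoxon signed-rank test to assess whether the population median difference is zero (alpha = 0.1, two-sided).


Step 1: Drop any zero differences (none here) and take |d_i|.
|d| = [8, 7, 5, 3, 2, 3, 6, 1, 7, 1, 2]
Step 2: Midrank |d_i| (ties get averaged ranks).
ranks: |8|->11, |7|->9.5, |5|->7, |3|->5.5, |2|->3.5, |3|->5.5, |6|->8, |1|->1.5, |7|->9.5, |1|->1.5, |2|->3.5
Step 3: Attach original signs; sum ranks with positive sign and with negative sign.
W+ = 11 + 9.5 + 5.5 + 5.5 + 8 + 9.5 + 1.5 + 3.5 = 54
W- = 7 + 3.5 + 1.5 = 12
(Check: W+ + W- = 66 should equal n(n+1)/2 = 66.)
Step 4: Test statistic W = min(W+, W-) = 12.
Step 5: Ties in |d|, so use the tie-corrected normal approximation.
        E[W] = n(n+1)/4 = 11*12/4 = 33.
        Tie groups: |d|=1 (t=2), |d|=2 (t=2), |d|=3 (t=2), |d|=7 (t=2); sum(t^3 - t) = 24.
        Var[W] = n(n+1)(2n+1)/24 - sum(t^3-t)/48 = 3036/24 - 24/48 = 126.
        z = (W - E[W]) / sqrt(Var[W]) = (12 - 33) / 11.2250 = -1.8708.
        Two-sided p = 2*Phi(z) = 0.061369.
Step 6: alpha = 0.1. reject H0.

W+ = 54, W- = 12, W = min = 12, p = 0.061369, reject H0.


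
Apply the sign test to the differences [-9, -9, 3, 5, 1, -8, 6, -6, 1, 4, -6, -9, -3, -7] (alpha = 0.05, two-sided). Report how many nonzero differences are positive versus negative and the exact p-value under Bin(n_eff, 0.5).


Step 1: Discard zero differences. Original n = 14; n_eff = number of nonzero differences = 14.
Nonzero differences (with sign): -9, -9, +3, +5, +1, -8, +6, -6, +1, +4, -6, -9, -3, -7
Step 2: Count signs: positive = 6, negative = 8.
Step 3: Under H0: P(positive) = 0.5, so the number of positives S ~ Bin(14, 0.5).
Step 4: Two-sided exact p-value = sum of Bin(14,0.5) probabilities at or below the observed probability = 0.790527.
Step 5: alpha = 0.05. fail to reject H0.

n_eff = 14, pos = 6, neg = 8, p = 0.790527, fail to reject H0.


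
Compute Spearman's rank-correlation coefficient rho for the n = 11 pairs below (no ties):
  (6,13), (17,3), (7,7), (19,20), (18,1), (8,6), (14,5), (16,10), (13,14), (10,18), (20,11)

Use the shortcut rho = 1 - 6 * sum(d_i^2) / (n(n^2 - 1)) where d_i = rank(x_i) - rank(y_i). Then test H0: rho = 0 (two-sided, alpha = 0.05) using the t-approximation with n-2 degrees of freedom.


Step 1: Rank x and y separately (midranks; no ties here).
rank(x): 6->1, 17->8, 7->2, 19->10, 18->9, 8->3, 14->6, 16->7, 13->5, 10->4, 20->11
rank(y): 13->8, 3->2, 7->5, 20->11, 1->1, 6->4, 5->3, 10->6, 14->9, 18->10, 11->7
Step 2: d_i = R_x(i) - R_y(i); compute d_i^2.
  (1-8)^2=49, (8-2)^2=36, (2-5)^2=9, (10-11)^2=1, (9-1)^2=64, (3-4)^2=1, (6-3)^2=9, (7-6)^2=1, (5-9)^2=16, (4-10)^2=36, (11-7)^2=16
sum(d^2) = 238.
Step 3: rho = 1 - 6*238 / (11*(11^2 - 1)) = 1 - 1428/1320 = -0.081818.
Step 4: Under H0, t = rho * sqrt((n-2)/(1-rho^2)) = -0.2463 ~ t(9).
Step 5: Two-sided p-value from the t-distribution with 9 df = 0.810990.
Step 6: alpha = 0.05. fail to reject H0.

rho = -0.0818, p = 0.810990, fail to reject H0 at alpha = 0.05.


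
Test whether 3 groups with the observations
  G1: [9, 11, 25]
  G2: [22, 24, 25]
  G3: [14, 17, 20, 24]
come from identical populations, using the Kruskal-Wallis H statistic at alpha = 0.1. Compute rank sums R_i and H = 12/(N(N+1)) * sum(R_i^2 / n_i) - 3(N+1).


Step 1: Combine all N = 10 observations and assign midranks.
sorted (value, group, rank): (9,G1,1), (11,G1,2), (14,G3,3), (17,G3,4), (20,G3,5), (22,G2,6), (24,G2,7.5), (24,G3,7.5), (25,G1,9.5), (25,G2,9.5)
Step 2: Sum ranks within each group.
R_1 = 12.5 (n_1 = 3)
R_2 = 23 (n_2 = 3)
R_3 = 19.5 (n_3 = 4)
Step 3: H = 12/(N(N+1)) * sum(R_i^2/n_i) - 3(N+1)
     = 12/(10*11) * (12.5^2/3 + 23^2/3 + 19.5^2/4) - 3*11
     = 0.109091 * 323.479 - 33
     = 2.288636.
Step 4: Ties present; correction factor C = 1 - 12/(10^3 - 10) = 0.987879. Corrected H = 2.288636 / 0.987879 = 2.316718.
Step 5: Under H0, H ~ chi^2(2); p-value = 0.314001.
Step 6: alpha = 0.1. fail to reject H0.

H = 2.3167, df = 2, p = 0.314001, fail to reject H0.


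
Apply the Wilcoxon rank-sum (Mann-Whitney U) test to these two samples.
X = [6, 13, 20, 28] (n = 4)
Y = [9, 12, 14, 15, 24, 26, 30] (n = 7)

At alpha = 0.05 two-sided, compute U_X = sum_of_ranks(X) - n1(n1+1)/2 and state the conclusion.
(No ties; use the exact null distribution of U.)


Step 1: Combine and sort all 11 observations; assign midranks.
sorted (value, group): (6,X), (9,Y), (12,Y), (13,X), (14,Y), (15,Y), (20,X), (24,Y), (26,Y), (28,X), (30,Y)
ranks: 6->1, 9->2, 12->3, 13->4, 14->5, 15->6, 20->7, 24->8, 26->9, 28->10, 30->11
Step 2: Rank sum for X: R1 = 1 + 4 + 7 + 10 = 22.
Step 3: U_X = R1 - n1(n1+1)/2 = 22 - 4*5/2 = 22 - 10 = 12.
       U_Y = n1*n2 - U_X = 28 - 12 = 16.
Step 4: No ties, so the exact null distribution of U (based on enumerating the C(11,4) = 330 equally likely rank assignments) gives the two-sided p-value.
Step 5: p-value = 0.787879; compare to alpha = 0.05. fail to reject H0.

U_X = 12, p = 0.787879, fail to reject H0 at alpha = 0.05.


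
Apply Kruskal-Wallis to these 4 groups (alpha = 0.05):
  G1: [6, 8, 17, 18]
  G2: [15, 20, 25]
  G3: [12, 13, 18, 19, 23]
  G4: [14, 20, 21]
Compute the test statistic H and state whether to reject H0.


Step 1: Combine all N = 15 observations and assign midranks.
sorted (value, group, rank): (6,G1,1), (8,G1,2), (12,G3,3), (13,G3,4), (14,G4,5), (15,G2,6), (17,G1,7), (18,G1,8.5), (18,G3,8.5), (19,G3,10), (20,G2,11.5), (20,G4,11.5), (21,G4,13), (23,G3,14), (25,G2,15)
Step 2: Sum ranks within each group.
R_1 = 18.5 (n_1 = 4)
R_2 = 32.5 (n_2 = 3)
R_3 = 39.5 (n_3 = 5)
R_4 = 29.5 (n_4 = 3)
Step 3: H = 12/(N(N+1)) * sum(R_i^2/n_i) - 3(N+1)
     = 12/(15*16) * (18.5^2/4 + 32.5^2/3 + 39.5^2/5 + 29.5^2/3) - 3*16
     = 0.050000 * 1039.78 - 48
     = 3.988958.
Step 4: Ties present; correction factor C = 1 - 12/(15^3 - 15) = 0.996429. Corrected H = 3.988958 / 0.996429 = 4.003256.
Step 5: Under H0, H ~ chi^2(3); p-value = 0.261113.
Step 6: alpha = 0.05. fail to reject H0.

H = 4.0033, df = 3, p = 0.261113, fail to reject H0.


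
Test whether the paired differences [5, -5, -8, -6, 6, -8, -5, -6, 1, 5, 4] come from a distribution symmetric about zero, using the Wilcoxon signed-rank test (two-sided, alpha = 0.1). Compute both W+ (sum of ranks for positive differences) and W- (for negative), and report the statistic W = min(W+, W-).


Step 1: Drop any zero differences (none here) and take |d_i|.
|d| = [5, 5, 8, 6, 6, 8, 5, 6, 1, 5, 4]
Step 2: Midrank |d_i| (ties get averaged ranks).
ranks: |5|->4.5, |5|->4.5, |8|->10.5, |6|->8, |6|->8, |8|->10.5, |5|->4.5, |6|->8, |1|->1, |5|->4.5, |4|->2
Step 3: Attach original signs; sum ranks with positive sign and with negative sign.
W+ = 4.5 + 8 + 1 + 4.5 + 2 = 20
W- = 4.5 + 10.5 + 8 + 10.5 + 4.5 + 8 = 46
(Check: W+ + W- = 66 should equal n(n+1)/2 = 66.)
Step 4: Test statistic W = min(W+, W-) = 20.
Step 5: Ties in |d|, so use the tie-corrected normal approximation.
        E[W] = n(n+1)/4 = 11*12/4 = 33.
        Tie groups: |d|=5 (t=4), |d|=6 (t=3), |d|=8 (t=2); sum(t^3 - t) = 90.
        Var[W] = n(n+1)(2n+1)/24 - sum(t^3-t)/48 = 3036/24 - 90/48 = 124.625.
        z = (W - E[W]) / sqrt(Var[W]) = (20 - 33) / 11.1636 = -1.1645.
        Two-sided p = 2*Phi(z) = 0.244220.
Step 6: alpha = 0.1. fail to reject H0.

W+ = 20, W- = 46, W = min = 20, p = 0.244220, fail to reject H0.


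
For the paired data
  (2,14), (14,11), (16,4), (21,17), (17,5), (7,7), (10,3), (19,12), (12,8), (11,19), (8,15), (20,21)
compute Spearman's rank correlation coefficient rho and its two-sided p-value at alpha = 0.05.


Step 1: Rank x and y separately (midranks; no ties here).
rank(x): 2->1, 14->7, 16->8, 21->12, 17->9, 7->2, 10->4, 19->10, 12->6, 11->5, 8->3, 20->11
rank(y): 14->8, 11->6, 4->2, 17->10, 5->3, 7->4, 3->1, 12->7, 8->5, 19->11, 15->9, 21->12
Step 2: d_i = R_x(i) - R_y(i); compute d_i^2.
  (1-8)^2=49, (7-6)^2=1, (8-2)^2=36, (12-10)^2=4, (9-3)^2=36, (2-4)^2=4, (4-1)^2=9, (10-7)^2=9, (6-5)^2=1, (5-11)^2=36, (3-9)^2=36, (11-12)^2=1
sum(d^2) = 222.
Step 3: rho = 1 - 6*222 / (12*(12^2 - 1)) = 1 - 1332/1716 = 0.223776.
Step 4: Under H0, t = rho * sqrt((n-2)/(1-rho^2)) = 0.7261 ~ t(10).
Step 5: Two-sided p-value from the t-distribution with 10 df = 0.484452.
Step 6: alpha = 0.05. fail to reject H0.

rho = 0.2238, p = 0.484452, fail to reject H0 at alpha = 0.05.


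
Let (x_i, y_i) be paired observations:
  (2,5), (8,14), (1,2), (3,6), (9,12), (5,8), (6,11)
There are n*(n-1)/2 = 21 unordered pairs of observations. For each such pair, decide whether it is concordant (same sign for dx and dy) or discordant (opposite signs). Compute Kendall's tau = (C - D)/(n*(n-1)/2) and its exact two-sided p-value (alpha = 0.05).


Step 1: Enumerate the 21 unordered pairs (i,j) with i<j and classify each by sign(x_j-x_i) * sign(y_j-y_i).
  (1,2):dx=+6,dy=+9->C; (1,3):dx=-1,dy=-3->C; (1,4):dx=+1,dy=+1->C; (1,5):dx=+7,dy=+7->C
  (1,6):dx=+3,dy=+3->C; (1,7):dx=+4,dy=+6->C; (2,3):dx=-7,dy=-12->C; (2,4):dx=-5,dy=-8->C
  (2,5):dx=+1,dy=-2->D; (2,6):dx=-3,dy=-6->C; (2,7):dx=-2,dy=-3->C; (3,4):dx=+2,dy=+4->C
  (3,5):dx=+8,dy=+10->C; (3,6):dx=+4,dy=+6->C; (3,7):dx=+5,dy=+9->C; (4,5):dx=+6,dy=+6->C
  (4,6):dx=+2,dy=+2->C; (4,7):dx=+3,dy=+5->C; (5,6):dx=-4,dy=-4->C; (5,7):dx=-3,dy=-1->C
  (6,7):dx=+1,dy=+3->C
Step 2: C = 20, D = 1, total pairs = 21.
Step 3: tau = (C - D)/(n(n-1)/2) = (20 - 1)/21 = 0.904762.
Step 4: Exact two-sided p-value (enumerate n! = 5040 permutations of y under H0): p = 0.002778.
Step 5: alpha = 0.05. reject H0.

tau_b = 0.9048 (C=20, D=1), p = 0.002778, reject H0.


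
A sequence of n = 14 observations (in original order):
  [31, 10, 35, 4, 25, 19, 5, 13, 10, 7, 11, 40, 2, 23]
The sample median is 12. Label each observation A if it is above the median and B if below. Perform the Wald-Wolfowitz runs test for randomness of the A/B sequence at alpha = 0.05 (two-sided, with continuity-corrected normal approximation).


Step 1: Compute median = 12; label A = above, B = below.
Labels in order: ABABAABABBBABA  (n_A = 7, n_B = 7)
Step 2: Count runs R = 11.
Step 3: Under H0 (random ordering), E[R] = 2*n_A*n_B/(n_A+n_B) + 1 = 2*7*7/14 + 1 = 8.0000.
        Var[R] = 2*n_A*n_B*(2*n_A*n_B - n_A - n_B) / ((n_A+n_B)^2 * (n_A+n_B-1)) = 8232/2548 = 3.2308.
        SD[R] = 1.7974.
Step 4: Continuity-corrected z = (R - 0.5 - E[R]) / SD[R] = (11 - 0.5 - 8.0000) / 1.7974 = 1.3909.
Step 5: Two-sided p-value via normal approximation = 2*(1 - Phi(|z|)) = 0.164264.
Step 6: alpha = 0.05. fail to reject H0.

R = 11, z = 1.3909, p = 0.164264, fail to reject H0.


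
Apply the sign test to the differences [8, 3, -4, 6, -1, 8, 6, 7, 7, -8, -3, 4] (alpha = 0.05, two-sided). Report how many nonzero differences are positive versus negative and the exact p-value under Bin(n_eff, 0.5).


Step 1: Discard zero differences. Original n = 12; n_eff = number of nonzero differences = 12.
Nonzero differences (with sign): +8, +3, -4, +6, -1, +8, +6, +7, +7, -8, -3, +4
Step 2: Count signs: positive = 8, negative = 4.
Step 3: Under H0: P(positive) = 0.5, so the number of positives S ~ Bin(12, 0.5).
Step 4: Two-sided exact p-value = sum of Bin(12,0.5) probabilities at or below the observed probability = 0.387695.
Step 5: alpha = 0.05. fail to reject H0.

n_eff = 12, pos = 8, neg = 4, p = 0.387695, fail to reject H0.


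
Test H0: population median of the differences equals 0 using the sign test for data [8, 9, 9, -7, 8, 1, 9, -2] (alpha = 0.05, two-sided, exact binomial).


Step 1: Discard zero differences. Original n = 8; n_eff = number of nonzero differences = 8.
Nonzero differences (with sign): +8, +9, +9, -7, +8, +1, +9, -2
Step 2: Count signs: positive = 6, negative = 2.
Step 3: Under H0: P(positive) = 0.5, so the number of positives S ~ Bin(8, 0.5).
Step 4: Two-sided exact p-value = sum of Bin(8,0.5) probabilities at or below the observed probability = 0.289062.
Step 5: alpha = 0.05. fail to reject H0.

n_eff = 8, pos = 6, neg = 2, p = 0.289062, fail to reject H0.


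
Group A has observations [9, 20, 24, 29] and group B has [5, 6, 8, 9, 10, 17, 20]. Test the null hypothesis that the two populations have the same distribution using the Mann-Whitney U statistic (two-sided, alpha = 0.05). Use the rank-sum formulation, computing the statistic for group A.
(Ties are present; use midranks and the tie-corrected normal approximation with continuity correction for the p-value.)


Step 1: Combine and sort all 11 observations; assign midranks.
sorted (value, group): (5,Y), (6,Y), (8,Y), (9,X), (9,Y), (10,Y), (17,Y), (20,X), (20,Y), (24,X), (29,X)
ranks: 5->1, 6->2, 8->3, 9->4.5, 9->4.5, 10->6, 17->7, 20->8.5, 20->8.5, 24->10, 29->11
Step 2: Rank sum for X: R1 = 4.5 + 8.5 + 10 + 11 = 34.
Step 3: U_X = R1 - n1(n1+1)/2 = 34 - 4*5/2 = 34 - 10 = 24.
       U_Y = n1*n2 - U_X = 28 - 24 = 4.
Step 4: Ties are present, so use the tie-corrected normal approximation (with continuity correction) for the p-value.
Step 5: p-value = 0.071302; compare to alpha = 0.05. fail to reject H0.

U_X = 24, p = 0.071302, fail to reject H0 at alpha = 0.05.


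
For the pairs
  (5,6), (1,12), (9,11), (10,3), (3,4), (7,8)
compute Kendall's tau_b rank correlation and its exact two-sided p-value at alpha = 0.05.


Step 1: Enumerate the 15 unordered pairs (i,j) with i<j and classify each by sign(x_j-x_i) * sign(y_j-y_i).
  (1,2):dx=-4,dy=+6->D; (1,3):dx=+4,dy=+5->C; (1,4):dx=+5,dy=-3->D; (1,5):dx=-2,dy=-2->C
  (1,6):dx=+2,dy=+2->C; (2,3):dx=+8,dy=-1->D; (2,4):dx=+9,dy=-9->D; (2,5):dx=+2,dy=-8->D
  (2,6):dx=+6,dy=-4->D; (3,4):dx=+1,dy=-8->D; (3,5):dx=-6,dy=-7->C; (3,6):dx=-2,dy=-3->C
  (4,5):dx=-7,dy=+1->D; (4,6):dx=-3,dy=+5->D; (5,6):dx=+4,dy=+4->C
Step 2: C = 6, D = 9, total pairs = 15.
Step 3: tau = (C - D)/(n(n-1)/2) = (6 - 9)/15 = -0.200000.
Step 4: Exact two-sided p-value (enumerate n! = 720 permutations of y under H0): p = 0.719444.
Step 5: alpha = 0.05. fail to reject H0.

tau_b = -0.2000 (C=6, D=9), p = 0.719444, fail to reject H0.


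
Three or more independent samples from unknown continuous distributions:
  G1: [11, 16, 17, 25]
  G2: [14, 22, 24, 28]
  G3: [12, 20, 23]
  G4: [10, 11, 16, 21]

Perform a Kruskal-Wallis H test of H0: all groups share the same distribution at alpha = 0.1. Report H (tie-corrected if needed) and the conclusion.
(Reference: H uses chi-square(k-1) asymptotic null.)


Step 1: Combine all N = 15 observations and assign midranks.
sorted (value, group, rank): (10,G4,1), (11,G1,2.5), (11,G4,2.5), (12,G3,4), (14,G2,5), (16,G1,6.5), (16,G4,6.5), (17,G1,8), (20,G3,9), (21,G4,10), (22,G2,11), (23,G3,12), (24,G2,13), (25,G1,14), (28,G2,15)
Step 2: Sum ranks within each group.
R_1 = 31 (n_1 = 4)
R_2 = 44 (n_2 = 4)
R_3 = 25 (n_3 = 3)
R_4 = 20 (n_4 = 4)
Step 3: H = 12/(N(N+1)) * sum(R_i^2/n_i) - 3(N+1)
     = 12/(15*16) * (31^2/4 + 44^2/4 + 25^2/3 + 20^2/4) - 3*16
     = 0.050000 * 1032.58 - 48
     = 3.629167.
Step 4: Ties present; correction factor C = 1 - 12/(15^3 - 15) = 0.996429. Corrected H = 3.629167 / 0.996429 = 3.642174.
Step 5: Under H0, H ~ chi^2(3); p-value = 0.302785.
Step 6: alpha = 0.1. fail to reject H0.

H = 3.6422, df = 3, p = 0.302785, fail to reject H0.


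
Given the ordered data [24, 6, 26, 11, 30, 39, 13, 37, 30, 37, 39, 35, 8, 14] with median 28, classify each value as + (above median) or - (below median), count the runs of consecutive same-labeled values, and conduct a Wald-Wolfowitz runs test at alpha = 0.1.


Step 1: Compute median = 28; label A = above, B = below.
Labels in order: BBBBAABAAAAABB  (n_A = 7, n_B = 7)
Step 2: Count runs R = 5.
Step 3: Under H0 (random ordering), E[R] = 2*n_A*n_B/(n_A+n_B) + 1 = 2*7*7/14 + 1 = 8.0000.
        Var[R] = 2*n_A*n_B*(2*n_A*n_B - n_A - n_B) / ((n_A+n_B)^2 * (n_A+n_B-1)) = 8232/2548 = 3.2308.
        SD[R] = 1.7974.
Step 4: Continuity-corrected z = (R + 0.5 - E[R]) / SD[R] = (5 + 0.5 - 8.0000) / 1.7974 = -1.3909.
Step 5: Two-sided p-value via normal approximation = 2*(1 - Phi(|z|)) = 0.164264.
Step 6: alpha = 0.1. fail to reject H0.

R = 5, z = -1.3909, p = 0.164264, fail to reject H0.


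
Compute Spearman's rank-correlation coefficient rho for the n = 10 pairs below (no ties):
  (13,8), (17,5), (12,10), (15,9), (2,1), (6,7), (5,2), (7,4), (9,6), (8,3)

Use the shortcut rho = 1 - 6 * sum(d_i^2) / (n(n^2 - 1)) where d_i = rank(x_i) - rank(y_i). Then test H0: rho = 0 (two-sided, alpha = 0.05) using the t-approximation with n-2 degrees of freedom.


Step 1: Rank x and y separately (midranks; no ties here).
rank(x): 13->8, 17->10, 12->7, 15->9, 2->1, 6->3, 5->2, 7->4, 9->6, 8->5
rank(y): 8->8, 5->5, 10->10, 9->9, 1->1, 7->7, 2->2, 4->4, 6->6, 3->3
Step 2: d_i = R_x(i) - R_y(i); compute d_i^2.
  (8-8)^2=0, (10-5)^2=25, (7-10)^2=9, (9-9)^2=0, (1-1)^2=0, (3-7)^2=16, (2-2)^2=0, (4-4)^2=0, (6-6)^2=0, (5-3)^2=4
sum(d^2) = 54.
Step 3: rho = 1 - 6*54 / (10*(10^2 - 1)) = 1 - 324/990 = 0.672727.
Step 4: Under H0, t = rho * sqrt((n-2)/(1-rho^2)) = 2.5717 ~ t(8).
Step 5: Two-sided p-value from the t-distribution with 8 df = 0.033041.
Step 6: alpha = 0.05. reject H0.

rho = 0.6727, p = 0.033041, reject H0 at alpha = 0.05.


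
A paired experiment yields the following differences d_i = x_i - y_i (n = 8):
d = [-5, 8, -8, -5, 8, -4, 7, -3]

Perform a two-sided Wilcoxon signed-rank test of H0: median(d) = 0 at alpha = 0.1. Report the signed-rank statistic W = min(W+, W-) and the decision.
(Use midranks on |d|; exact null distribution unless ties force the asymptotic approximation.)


Step 1: Drop any zero differences (none here) and take |d_i|.
|d| = [5, 8, 8, 5, 8, 4, 7, 3]
Step 2: Midrank |d_i| (ties get averaged ranks).
ranks: |5|->3.5, |8|->7, |8|->7, |5|->3.5, |8|->7, |4|->2, |7|->5, |3|->1
Step 3: Attach original signs; sum ranks with positive sign and with negative sign.
W+ = 7 + 7 + 5 = 19
W- = 3.5 + 7 + 3.5 + 2 + 1 = 17
(Check: W+ + W- = 36 should equal n(n+1)/2 = 36.)
Step 4: Test statistic W = min(W+, W-) = 17.
Step 5: Ties in |d|, so use the tie-corrected normal approximation.
        E[W] = n(n+1)/4 = 8*9/4 = 18.
        Tie groups: |d|=5 (t=2), |d|=8 (t=3); sum(t^3 - t) = 30.
        Var[W] = n(n+1)(2n+1)/24 - sum(t^3-t)/48 = 1224/24 - 30/48 = 50.375.
        z = (W - E[W]) / sqrt(Var[W]) = (17 - 18) / 7.0975 = -0.1409.
        Two-sided p = 2*Phi(z) = 0.887954.
Step 6: alpha = 0.1. fail to reject H0.

W+ = 19, W- = 17, W = min = 17, p = 0.887954, fail to reject H0.


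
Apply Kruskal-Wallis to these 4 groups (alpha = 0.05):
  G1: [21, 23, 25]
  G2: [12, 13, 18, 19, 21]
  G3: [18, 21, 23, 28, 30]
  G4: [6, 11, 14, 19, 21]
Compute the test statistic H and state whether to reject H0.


Step 1: Combine all N = 18 observations and assign midranks.
sorted (value, group, rank): (6,G4,1), (11,G4,2), (12,G2,3), (13,G2,4), (14,G4,5), (18,G2,6.5), (18,G3,6.5), (19,G2,8.5), (19,G4,8.5), (21,G1,11.5), (21,G2,11.5), (21,G3,11.5), (21,G4,11.5), (23,G1,14.5), (23,G3,14.5), (25,G1,16), (28,G3,17), (30,G3,18)
Step 2: Sum ranks within each group.
R_1 = 42 (n_1 = 3)
R_2 = 33.5 (n_2 = 5)
R_3 = 67.5 (n_3 = 5)
R_4 = 28 (n_4 = 5)
Step 3: H = 12/(N(N+1)) * sum(R_i^2/n_i) - 3(N+1)
     = 12/(18*19) * (42^2/3 + 33.5^2/5 + 67.5^2/5 + 28^2/5) - 3*19
     = 0.035088 * 1880.5 - 57
     = 8.982456.
Step 4: Ties present; correction factor C = 1 - 78/(18^3 - 18) = 0.986584. Corrected H = 8.982456 / 0.986584 = 9.104603.
Step 5: Under H0, H ~ chi^2(3); p-value = 0.027932.
Step 6: alpha = 0.05. reject H0.

H = 9.1046, df = 3, p = 0.027932, reject H0.


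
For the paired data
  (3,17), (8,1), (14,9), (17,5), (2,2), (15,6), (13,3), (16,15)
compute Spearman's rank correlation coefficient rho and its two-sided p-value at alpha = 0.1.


Step 1: Rank x and y separately (midranks; no ties here).
rank(x): 3->2, 8->3, 14->5, 17->8, 2->1, 15->6, 13->4, 16->7
rank(y): 17->8, 1->1, 9->6, 5->4, 2->2, 6->5, 3->3, 15->7
Step 2: d_i = R_x(i) - R_y(i); compute d_i^2.
  (2-8)^2=36, (3-1)^2=4, (5-6)^2=1, (8-4)^2=16, (1-2)^2=1, (6-5)^2=1, (4-3)^2=1, (7-7)^2=0
sum(d^2) = 60.
Step 3: rho = 1 - 6*60 / (8*(8^2 - 1)) = 1 - 360/504 = 0.285714.
Step 4: Under H0, t = rho * sqrt((n-2)/(1-rho^2)) = 0.7303 ~ t(6).
Step 5: Two-sided p-value from the t-distribution with 6 df = 0.492726.
Step 6: alpha = 0.1. fail to reject H0.

rho = 0.2857, p = 0.492726, fail to reject H0 at alpha = 0.1.


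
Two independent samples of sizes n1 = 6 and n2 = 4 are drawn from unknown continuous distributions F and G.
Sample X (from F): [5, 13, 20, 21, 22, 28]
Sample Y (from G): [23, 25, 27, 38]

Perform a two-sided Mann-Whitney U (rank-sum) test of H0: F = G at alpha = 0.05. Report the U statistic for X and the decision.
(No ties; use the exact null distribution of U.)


Step 1: Combine and sort all 10 observations; assign midranks.
sorted (value, group): (5,X), (13,X), (20,X), (21,X), (22,X), (23,Y), (25,Y), (27,Y), (28,X), (38,Y)
ranks: 5->1, 13->2, 20->3, 21->4, 22->5, 23->6, 25->7, 27->8, 28->9, 38->10
Step 2: Rank sum for X: R1 = 1 + 2 + 3 + 4 + 5 + 9 = 24.
Step 3: U_X = R1 - n1(n1+1)/2 = 24 - 6*7/2 = 24 - 21 = 3.
       U_Y = n1*n2 - U_X = 24 - 3 = 21.
Step 4: No ties, so the exact null distribution of U (based on enumerating the C(10,6) = 210 equally likely rank assignments) gives the two-sided p-value.
Step 5: p-value = 0.066667; compare to alpha = 0.05. fail to reject H0.

U_X = 3, p = 0.066667, fail to reject H0 at alpha = 0.05.


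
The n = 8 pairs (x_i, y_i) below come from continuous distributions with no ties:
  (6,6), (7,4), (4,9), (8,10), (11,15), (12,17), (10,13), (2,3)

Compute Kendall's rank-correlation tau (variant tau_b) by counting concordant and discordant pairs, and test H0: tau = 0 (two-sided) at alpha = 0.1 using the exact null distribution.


Step 1: Enumerate the 28 unordered pairs (i,j) with i<j and classify each by sign(x_j-x_i) * sign(y_j-y_i).
  (1,2):dx=+1,dy=-2->D; (1,3):dx=-2,dy=+3->D; (1,4):dx=+2,dy=+4->C; (1,5):dx=+5,dy=+9->C
  (1,6):dx=+6,dy=+11->C; (1,7):dx=+4,dy=+7->C; (1,8):dx=-4,dy=-3->C; (2,3):dx=-3,dy=+5->D
  (2,4):dx=+1,dy=+6->C; (2,5):dx=+4,dy=+11->C; (2,6):dx=+5,dy=+13->C; (2,7):dx=+3,dy=+9->C
  (2,8):dx=-5,dy=-1->C; (3,4):dx=+4,dy=+1->C; (3,5):dx=+7,dy=+6->C; (3,6):dx=+8,dy=+8->C
  (3,7):dx=+6,dy=+4->C; (3,8):dx=-2,dy=-6->C; (4,5):dx=+3,dy=+5->C; (4,6):dx=+4,dy=+7->C
  (4,7):dx=+2,dy=+3->C; (4,8):dx=-6,dy=-7->C; (5,6):dx=+1,dy=+2->C; (5,7):dx=-1,dy=-2->C
  (5,8):dx=-9,dy=-12->C; (6,7):dx=-2,dy=-4->C; (6,8):dx=-10,dy=-14->C; (7,8):dx=-8,dy=-10->C
Step 2: C = 25, D = 3, total pairs = 28.
Step 3: tau = (C - D)/(n(n-1)/2) = (25 - 3)/28 = 0.785714.
Step 4: Exact two-sided p-value (enumerate n! = 40320 permutations of y under H0): p = 0.005506.
Step 5: alpha = 0.1. reject H0.

tau_b = 0.7857 (C=25, D=3), p = 0.005506, reject H0.


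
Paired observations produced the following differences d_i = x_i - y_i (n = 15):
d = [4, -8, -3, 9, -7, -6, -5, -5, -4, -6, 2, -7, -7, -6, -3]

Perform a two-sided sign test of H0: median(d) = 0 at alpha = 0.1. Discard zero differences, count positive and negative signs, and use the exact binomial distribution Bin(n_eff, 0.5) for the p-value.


Step 1: Discard zero differences. Original n = 15; n_eff = number of nonzero differences = 15.
Nonzero differences (with sign): +4, -8, -3, +9, -7, -6, -5, -5, -4, -6, +2, -7, -7, -6, -3
Step 2: Count signs: positive = 3, negative = 12.
Step 3: Under H0: P(positive) = 0.5, so the number of positives S ~ Bin(15, 0.5).
Step 4: Two-sided exact p-value = sum of Bin(15,0.5) probabilities at or below the observed probability = 0.035156.
Step 5: alpha = 0.1. reject H0.

n_eff = 15, pos = 3, neg = 12, p = 0.035156, reject H0.


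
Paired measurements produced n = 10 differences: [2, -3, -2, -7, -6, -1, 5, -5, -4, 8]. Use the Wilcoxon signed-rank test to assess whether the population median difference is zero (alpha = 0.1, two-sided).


Step 1: Drop any zero differences (none here) and take |d_i|.
|d| = [2, 3, 2, 7, 6, 1, 5, 5, 4, 8]
Step 2: Midrank |d_i| (ties get averaged ranks).
ranks: |2|->2.5, |3|->4, |2|->2.5, |7|->9, |6|->8, |1|->1, |5|->6.5, |5|->6.5, |4|->5, |8|->10
Step 3: Attach original signs; sum ranks with positive sign and with negative sign.
W+ = 2.5 + 6.5 + 10 = 19
W- = 4 + 2.5 + 9 + 8 + 1 + 6.5 + 5 = 36
(Check: W+ + W- = 55 should equal n(n+1)/2 = 55.)
Step 4: Test statistic W = min(W+, W-) = 19.
Step 5: Ties in |d|, so use the tie-corrected normal approximation.
        E[W] = n(n+1)/4 = 10*11/4 = 27.5.
        Tie groups: |d|=2 (t=2), |d|=5 (t=2); sum(t^3 - t) = 12.
        Var[W] = n(n+1)(2n+1)/24 - sum(t^3-t)/48 = 2310/24 - 12/48 = 96.
        z = (W - E[W]) / sqrt(Var[W]) = (19 - 27.5) / 9.7980 = -0.8675.
        Two-sided p = 2*Phi(z) = 0.385653.
Step 6: alpha = 0.1. fail to reject H0.

W+ = 19, W- = 36, W = min = 19, p = 0.385653, fail to reject H0.


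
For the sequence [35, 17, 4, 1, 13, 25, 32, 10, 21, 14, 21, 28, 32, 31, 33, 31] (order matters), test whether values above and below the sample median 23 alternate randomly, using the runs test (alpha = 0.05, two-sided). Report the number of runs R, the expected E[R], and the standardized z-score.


Step 1: Compute median = 23; label A = above, B = below.
Labels in order: ABBBBAABBBBAAAAA  (n_A = 8, n_B = 8)
Step 2: Count runs R = 5.
Step 3: Under H0 (random ordering), E[R] = 2*n_A*n_B/(n_A+n_B) + 1 = 2*8*8/16 + 1 = 9.0000.
        Var[R] = 2*n_A*n_B*(2*n_A*n_B - n_A - n_B) / ((n_A+n_B)^2 * (n_A+n_B-1)) = 14336/3840 = 3.7333.
        SD[R] = 1.9322.
Step 4: Continuity-corrected z = (R + 0.5 - E[R]) / SD[R] = (5 + 0.5 - 9.0000) / 1.9322 = -1.8114.
Step 5: Two-sided p-value via normal approximation = 2*(1 - Phi(|z|)) = 0.070076.
Step 6: alpha = 0.05. fail to reject H0.

R = 5, z = -1.8114, p = 0.070076, fail to reject H0.


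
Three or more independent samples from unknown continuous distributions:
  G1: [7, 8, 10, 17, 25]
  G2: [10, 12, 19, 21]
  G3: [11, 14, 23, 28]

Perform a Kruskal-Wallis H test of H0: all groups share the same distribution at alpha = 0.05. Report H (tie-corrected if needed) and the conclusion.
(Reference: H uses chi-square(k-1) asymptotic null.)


Step 1: Combine all N = 13 observations and assign midranks.
sorted (value, group, rank): (7,G1,1), (8,G1,2), (10,G1,3.5), (10,G2,3.5), (11,G3,5), (12,G2,6), (14,G3,7), (17,G1,8), (19,G2,9), (21,G2,10), (23,G3,11), (25,G1,12), (28,G3,13)
Step 2: Sum ranks within each group.
R_1 = 26.5 (n_1 = 5)
R_2 = 28.5 (n_2 = 4)
R_3 = 36 (n_3 = 4)
Step 3: H = 12/(N(N+1)) * sum(R_i^2/n_i) - 3(N+1)
     = 12/(13*14) * (26.5^2/5 + 28.5^2/4 + 36^2/4) - 3*14
     = 0.065934 * 667.513 - 42
     = 2.011813.
Step 4: Ties present; correction factor C = 1 - 6/(13^3 - 13) = 0.997253. Corrected H = 2.011813 / 0.997253 = 2.017355.
Step 5: Under H0, H ~ chi^2(2); p-value = 0.364701.
Step 6: alpha = 0.05. fail to reject H0.

H = 2.0174, df = 2, p = 0.364701, fail to reject H0.


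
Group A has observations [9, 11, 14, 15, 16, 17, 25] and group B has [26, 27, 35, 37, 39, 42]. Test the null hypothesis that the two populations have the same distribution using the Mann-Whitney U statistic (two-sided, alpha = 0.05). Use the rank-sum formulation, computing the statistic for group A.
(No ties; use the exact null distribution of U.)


Step 1: Combine and sort all 13 observations; assign midranks.
sorted (value, group): (9,X), (11,X), (14,X), (15,X), (16,X), (17,X), (25,X), (26,Y), (27,Y), (35,Y), (37,Y), (39,Y), (42,Y)
ranks: 9->1, 11->2, 14->3, 15->4, 16->5, 17->6, 25->7, 26->8, 27->9, 35->10, 37->11, 39->12, 42->13
Step 2: Rank sum for X: R1 = 1 + 2 + 3 + 4 + 5 + 6 + 7 = 28.
Step 3: U_X = R1 - n1(n1+1)/2 = 28 - 7*8/2 = 28 - 28 = 0.
       U_Y = n1*n2 - U_X = 42 - 0 = 42.
Step 4: No ties, so the exact null distribution of U (based on enumerating the C(13,7) = 1716 equally likely rank assignments) gives the two-sided p-value.
Step 5: p-value = 0.001166; compare to alpha = 0.05. reject H0.

U_X = 0, p = 0.001166, reject H0 at alpha = 0.05.


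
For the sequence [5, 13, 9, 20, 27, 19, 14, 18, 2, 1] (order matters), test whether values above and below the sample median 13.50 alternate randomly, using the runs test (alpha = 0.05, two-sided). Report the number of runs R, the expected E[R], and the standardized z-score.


Step 1: Compute median = 13.50; label A = above, B = below.
Labels in order: BBBAAAAABB  (n_A = 5, n_B = 5)
Step 2: Count runs R = 3.
Step 3: Under H0 (random ordering), E[R] = 2*n_A*n_B/(n_A+n_B) + 1 = 2*5*5/10 + 1 = 6.0000.
        Var[R] = 2*n_A*n_B*(2*n_A*n_B - n_A - n_B) / ((n_A+n_B)^2 * (n_A+n_B-1)) = 2000/900 = 2.2222.
        SD[R] = 1.4907.
Step 4: Continuity-corrected z = (R + 0.5 - E[R]) / SD[R] = (3 + 0.5 - 6.0000) / 1.4907 = -1.6771.
Step 5: Two-sided p-value via normal approximation = 2*(1 - Phi(|z|)) = 0.093533.
Step 6: alpha = 0.05. fail to reject H0.

R = 3, z = -1.6771, p = 0.093533, fail to reject H0.


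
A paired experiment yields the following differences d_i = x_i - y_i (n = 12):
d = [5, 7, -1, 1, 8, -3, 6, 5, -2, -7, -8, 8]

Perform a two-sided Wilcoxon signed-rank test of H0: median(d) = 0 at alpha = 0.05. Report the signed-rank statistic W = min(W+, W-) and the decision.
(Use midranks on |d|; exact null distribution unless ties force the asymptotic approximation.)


Step 1: Drop any zero differences (none here) and take |d_i|.
|d| = [5, 7, 1, 1, 8, 3, 6, 5, 2, 7, 8, 8]
Step 2: Midrank |d_i| (ties get averaged ranks).
ranks: |5|->5.5, |7|->8.5, |1|->1.5, |1|->1.5, |8|->11, |3|->4, |6|->7, |5|->5.5, |2|->3, |7|->8.5, |8|->11, |8|->11
Step 3: Attach original signs; sum ranks with positive sign and with negative sign.
W+ = 5.5 + 8.5 + 1.5 + 11 + 7 + 5.5 + 11 = 50
W- = 1.5 + 4 + 3 + 8.5 + 11 = 28
(Check: W+ + W- = 78 should equal n(n+1)/2 = 78.)
Step 4: Test statistic W = min(W+, W-) = 28.
Step 5: Ties in |d|, so use the tie-corrected normal approximation.
        E[W] = n(n+1)/4 = 12*13/4 = 39.
        Tie groups: |d|=1 (t=2), |d|=5 (t=2), |d|=7 (t=2), |d|=8 (t=3); sum(t^3 - t) = 42.
        Var[W] = n(n+1)(2n+1)/24 - sum(t^3-t)/48 = 3900/24 - 42/48 = 161.625.
        z = (W - E[W]) / sqrt(Var[W]) = (28 - 39) / 12.7132 = -0.8652.
        Two-sided p = 2*Phi(z) = 0.386905.
Step 6: alpha = 0.05. fail to reject H0.

W+ = 50, W- = 28, W = min = 28, p = 0.386905, fail to reject H0.


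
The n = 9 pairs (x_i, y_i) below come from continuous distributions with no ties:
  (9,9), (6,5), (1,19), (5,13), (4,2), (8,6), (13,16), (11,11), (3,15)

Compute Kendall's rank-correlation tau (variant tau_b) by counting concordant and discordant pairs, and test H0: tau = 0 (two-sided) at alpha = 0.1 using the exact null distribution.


Step 1: Enumerate the 36 unordered pairs (i,j) with i<j and classify each by sign(x_j-x_i) * sign(y_j-y_i).
  (1,2):dx=-3,dy=-4->C; (1,3):dx=-8,dy=+10->D; (1,4):dx=-4,dy=+4->D; (1,5):dx=-5,dy=-7->C
  (1,6):dx=-1,dy=-3->C; (1,7):dx=+4,dy=+7->C; (1,8):dx=+2,dy=+2->C; (1,9):dx=-6,dy=+6->D
  (2,3):dx=-5,dy=+14->D; (2,4):dx=-1,dy=+8->D; (2,5):dx=-2,dy=-3->C; (2,6):dx=+2,dy=+1->C
  (2,7):dx=+7,dy=+11->C; (2,8):dx=+5,dy=+6->C; (2,9):dx=-3,dy=+10->D; (3,4):dx=+4,dy=-6->D
  (3,5):dx=+3,dy=-17->D; (3,6):dx=+7,dy=-13->D; (3,7):dx=+12,dy=-3->D; (3,8):dx=+10,dy=-8->D
  (3,9):dx=+2,dy=-4->D; (4,5):dx=-1,dy=-11->C; (4,6):dx=+3,dy=-7->D; (4,7):dx=+8,dy=+3->C
  (4,8):dx=+6,dy=-2->D; (4,9):dx=-2,dy=+2->D; (5,6):dx=+4,dy=+4->C; (5,7):dx=+9,dy=+14->C
  (5,8):dx=+7,dy=+9->C; (5,9):dx=-1,dy=+13->D; (6,7):dx=+5,dy=+10->C; (6,8):dx=+3,dy=+5->C
  (6,9):dx=-5,dy=+9->D; (7,8):dx=-2,dy=-5->C; (7,9):dx=-10,dy=-1->C; (8,9):dx=-8,dy=+4->D
Step 2: C = 18, D = 18, total pairs = 36.
Step 3: tau = (C - D)/(n(n-1)/2) = (18 - 18)/36 = 0.000000.
Step 4: Exact two-sided p-value (enumerate n! = 362880 permutations of y under H0): p = 1.000000.
Step 5: alpha = 0.1. fail to reject H0.

tau_b = 0.0000 (C=18, D=18), p = 1.000000, fail to reject H0.


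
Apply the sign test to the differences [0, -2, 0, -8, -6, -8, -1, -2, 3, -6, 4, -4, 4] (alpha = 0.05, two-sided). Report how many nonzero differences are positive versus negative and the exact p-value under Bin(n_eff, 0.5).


Step 1: Discard zero differences. Original n = 13; n_eff = number of nonzero differences = 11.
Nonzero differences (with sign): -2, -8, -6, -8, -1, -2, +3, -6, +4, -4, +4
Step 2: Count signs: positive = 3, negative = 8.
Step 3: Under H0: P(positive) = 0.5, so the number of positives S ~ Bin(11, 0.5).
Step 4: Two-sided exact p-value = sum of Bin(11,0.5) probabilities at or below the observed probability = 0.226562.
Step 5: alpha = 0.05. fail to reject H0.

n_eff = 11, pos = 3, neg = 8, p = 0.226562, fail to reject H0.


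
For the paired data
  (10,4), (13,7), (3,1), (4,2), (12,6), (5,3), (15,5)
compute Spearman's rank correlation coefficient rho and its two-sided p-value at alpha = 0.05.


Step 1: Rank x and y separately (midranks; no ties here).
rank(x): 10->4, 13->6, 3->1, 4->2, 12->5, 5->3, 15->7
rank(y): 4->4, 7->7, 1->1, 2->2, 6->6, 3->3, 5->5
Step 2: d_i = R_x(i) - R_y(i); compute d_i^2.
  (4-4)^2=0, (6-7)^2=1, (1-1)^2=0, (2-2)^2=0, (5-6)^2=1, (3-3)^2=0, (7-5)^2=4
sum(d^2) = 6.
Step 3: rho = 1 - 6*6 / (7*(7^2 - 1)) = 1 - 36/336 = 0.892857.
Step 4: Under H0, t = rho * sqrt((n-2)/(1-rho^2)) = 4.4333 ~ t(5).
Step 5: Two-sided p-value from the t-distribution with 5 df = 0.006807.
Step 6: alpha = 0.05. reject H0.

rho = 0.8929, p = 0.006807, reject H0 at alpha = 0.05.


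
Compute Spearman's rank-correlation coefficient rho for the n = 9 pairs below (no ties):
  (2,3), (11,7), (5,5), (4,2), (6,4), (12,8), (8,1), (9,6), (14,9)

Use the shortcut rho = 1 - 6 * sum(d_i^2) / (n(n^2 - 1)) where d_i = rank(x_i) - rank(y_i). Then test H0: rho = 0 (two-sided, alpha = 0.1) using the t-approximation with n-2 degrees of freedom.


Step 1: Rank x and y separately (midranks; no ties here).
rank(x): 2->1, 11->7, 5->3, 4->2, 6->4, 12->8, 8->5, 9->6, 14->9
rank(y): 3->3, 7->7, 5->5, 2->2, 4->4, 8->8, 1->1, 6->6, 9->9
Step 2: d_i = R_x(i) - R_y(i); compute d_i^2.
  (1-3)^2=4, (7-7)^2=0, (3-5)^2=4, (2-2)^2=0, (4-4)^2=0, (8-8)^2=0, (5-1)^2=16, (6-6)^2=0, (9-9)^2=0
sum(d^2) = 24.
Step 3: rho = 1 - 6*24 / (9*(9^2 - 1)) = 1 - 144/720 = 0.800000.
Step 4: Under H0, t = rho * sqrt((n-2)/(1-rho^2)) = 3.5277 ~ t(7).
Step 5: Two-sided p-value from the t-distribution with 7 df = 0.009628.
Step 6: alpha = 0.1. reject H0.

rho = 0.8000, p = 0.009628, reject H0 at alpha = 0.1.


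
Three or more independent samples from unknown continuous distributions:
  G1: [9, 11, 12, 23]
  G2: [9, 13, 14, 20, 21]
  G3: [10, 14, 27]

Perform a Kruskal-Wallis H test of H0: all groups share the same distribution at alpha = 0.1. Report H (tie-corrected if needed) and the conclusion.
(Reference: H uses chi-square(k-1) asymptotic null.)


Step 1: Combine all N = 12 observations and assign midranks.
sorted (value, group, rank): (9,G1,1.5), (9,G2,1.5), (10,G3,3), (11,G1,4), (12,G1,5), (13,G2,6), (14,G2,7.5), (14,G3,7.5), (20,G2,9), (21,G2,10), (23,G1,11), (27,G3,12)
Step 2: Sum ranks within each group.
R_1 = 21.5 (n_1 = 4)
R_2 = 34 (n_2 = 5)
R_3 = 22.5 (n_3 = 3)
Step 3: H = 12/(N(N+1)) * sum(R_i^2/n_i) - 3(N+1)
     = 12/(12*13) * (21.5^2/4 + 34^2/5 + 22.5^2/3) - 3*13
     = 0.076923 * 515.513 - 39
     = 0.654808.
Step 4: Ties present; correction factor C = 1 - 12/(12^3 - 12) = 0.993007. Corrected H = 0.654808 / 0.993007 = 0.659419.
Step 5: Under H0, H ~ chi^2(2); p-value = 0.719133.
Step 6: alpha = 0.1. fail to reject H0.

H = 0.6594, df = 2, p = 0.719133, fail to reject H0.


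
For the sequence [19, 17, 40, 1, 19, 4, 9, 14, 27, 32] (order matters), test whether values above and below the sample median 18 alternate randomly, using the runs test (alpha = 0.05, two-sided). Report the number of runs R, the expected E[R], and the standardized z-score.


Step 1: Compute median = 18; label A = above, B = below.
Labels in order: ABABABBBAA  (n_A = 5, n_B = 5)
Step 2: Count runs R = 7.
Step 3: Under H0 (random ordering), E[R] = 2*n_A*n_B/(n_A+n_B) + 1 = 2*5*5/10 + 1 = 6.0000.
        Var[R] = 2*n_A*n_B*(2*n_A*n_B - n_A - n_B) / ((n_A+n_B)^2 * (n_A+n_B-1)) = 2000/900 = 2.2222.
        SD[R] = 1.4907.
Step 4: Continuity-corrected z = (R - 0.5 - E[R]) / SD[R] = (7 - 0.5 - 6.0000) / 1.4907 = 0.3354.
Step 5: Two-sided p-value via normal approximation = 2*(1 - Phi(|z|)) = 0.737316.
Step 6: alpha = 0.05. fail to reject H0.

R = 7, z = 0.3354, p = 0.737316, fail to reject H0.


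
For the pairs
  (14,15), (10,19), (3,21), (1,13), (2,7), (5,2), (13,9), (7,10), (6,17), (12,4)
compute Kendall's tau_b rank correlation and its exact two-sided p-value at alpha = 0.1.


Step 1: Enumerate the 45 unordered pairs (i,j) with i<j and classify each by sign(x_j-x_i) * sign(y_j-y_i).
  (1,2):dx=-4,dy=+4->D; (1,3):dx=-11,dy=+6->D; (1,4):dx=-13,dy=-2->C; (1,5):dx=-12,dy=-8->C
  (1,6):dx=-9,dy=-13->C; (1,7):dx=-1,dy=-6->C; (1,8):dx=-7,dy=-5->C; (1,9):dx=-8,dy=+2->D
  (1,10):dx=-2,dy=-11->C; (2,3):dx=-7,dy=+2->D; (2,4):dx=-9,dy=-6->C; (2,5):dx=-8,dy=-12->C
  (2,6):dx=-5,dy=-17->C; (2,7):dx=+3,dy=-10->D; (2,8):dx=-3,dy=-9->C; (2,9):dx=-4,dy=-2->C
  (2,10):dx=+2,dy=-15->D; (3,4):dx=-2,dy=-8->C; (3,5):dx=-1,dy=-14->C; (3,6):dx=+2,dy=-19->D
  (3,7):dx=+10,dy=-12->D; (3,8):dx=+4,dy=-11->D; (3,9):dx=+3,dy=-4->D; (3,10):dx=+9,dy=-17->D
  (4,5):dx=+1,dy=-6->D; (4,6):dx=+4,dy=-11->D; (4,7):dx=+12,dy=-4->D; (4,8):dx=+6,dy=-3->D
  (4,9):dx=+5,dy=+4->C; (4,10):dx=+11,dy=-9->D; (5,6):dx=+3,dy=-5->D; (5,7):dx=+11,dy=+2->C
  (5,8):dx=+5,dy=+3->C; (5,9):dx=+4,dy=+10->C; (5,10):dx=+10,dy=-3->D; (6,7):dx=+8,dy=+7->C
  (6,8):dx=+2,dy=+8->C; (6,9):dx=+1,dy=+15->C; (6,10):dx=+7,dy=+2->C; (7,8):dx=-6,dy=+1->D
  (7,9):dx=-7,dy=+8->D; (7,10):dx=-1,dy=-5->C; (8,9):dx=-1,dy=+7->D; (8,10):dx=+5,dy=-6->D
  (9,10):dx=+6,dy=-13->D
Step 2: C = 22, D = 23, total pairs = 45.
Step 3: tau = (C - D)/(n(n-1)/2) = (22 - 23)/45 = -0.022222.
Step 4: Exact two-sided p-value (enumerate n! = 3628800 permutations of y under H0): p = 1.000000.
Step 5: alpha = 0.1. fail to reject H0.

tau_b = -0.0222 (C=22, D=23), p = 1.000000, fail to reject H0.


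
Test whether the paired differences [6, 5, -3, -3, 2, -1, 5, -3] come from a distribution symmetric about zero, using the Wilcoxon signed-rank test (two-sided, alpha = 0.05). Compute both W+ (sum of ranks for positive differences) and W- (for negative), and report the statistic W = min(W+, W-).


Step 1: Drop any zero differences (none here) and take |d_i|.
|d| = [6, 5, 3, 3, 2, 1, 5, 3]
Step 2: Midrank |d_i| (ties get averaged ranks).
ranks: |6|->8, |5|->6.5, |3|->4, |3|->4, |2|->2, |1|->1, |5|->6.5, |3|->4
Step 3: Attach original signs; sum ranks with positive sign and with negative sign.
W+ = 8 + 6.5 + 2 + 6.5 = 23
W- = 4 + 4 + 1 + 4 = 13
(Check: W+ + W- = 36 should equal n(n+1)/2 = 36.)
Step 4: Test statistic W = min(W+, W-) = 13.
Step 5: Ties in |d|, so use the tie-corrected normal approximation.
        E[W] = n(n+1)/4 = 8*9/4 = 18.
        Tie groups: |d|=3 (t=3), |d|=5 (t=2); sum(t^3 - t) = 30.
        Var[W] = n(n+1)(2n+1)/24 - sum(t^3-t)/48 = 1224/24 - 30/48 = 50.375.
        z = (W - E[W]) / sqrt(Var[W]) = (13 - 18) / 7.0975 = -0.7045.
        Two-sided p = 2*Phi(z) = 0.481140.
Step 6: alpha = 0.05. fail to reject H0.

W+ = 23, W- = 13, W = min = 13, p = 0.481140, fail to reject H0.


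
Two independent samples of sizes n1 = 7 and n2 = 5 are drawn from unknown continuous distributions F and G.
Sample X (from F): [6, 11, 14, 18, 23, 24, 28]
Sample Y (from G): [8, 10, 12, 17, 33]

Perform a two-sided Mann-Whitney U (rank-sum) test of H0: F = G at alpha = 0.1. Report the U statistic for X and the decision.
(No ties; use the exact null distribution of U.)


Step 1: Combine and sort all 12 observations; assign midranks.
sorted (value, group): (6,X), (8,Y), (10,Y), (11,X), (12,Y), (14,X), (17,Y), (18,X), (23,X), (24,X), (28,X), (33,Y)
ranks: 6->1, 8->2, 10->3, 11->4, 12->5, 14->6, 17->7, 18->8, 23->9, 24->10, 28->11, 33->12
Step 2: Rank sum for X: R1 = 1 + 4 + 6 + 8 + 9 + 10 + 11 = 49.
Step 3: U_X = R1 - n1(n1+1)/2 = 49 - 7*8/2 = 49 - 28 = 21.
       U_Y = n1*n2 - U_X = 35 - 21 = 14.
Step 4: No ties, so the exact null distribution of U (based on enumerating the C(12,7) = 792 equally likely rank assignments) gives the two-sided p-value.
Step 5: p-value = 0.638889; compare to alpha = 0.1. fail to reject H0.

U_X = 21, p = 0.638889, fail to reject H0 at alpha = 0.1.


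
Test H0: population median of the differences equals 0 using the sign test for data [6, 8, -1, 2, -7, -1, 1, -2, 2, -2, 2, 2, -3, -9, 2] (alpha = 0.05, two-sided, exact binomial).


Step 1: Discard zero differences. Original n = 15; n_eff = number of nonzero differences = 15.
Nonzero differences (with sign): +6, +8, -1, +2, -7, -1, +1, -2, +2, -2, +2, +2, -3, -9, +2
Step 2: Count signs: positive = 8, negative = 7.
Step 3: Under H0: P(positive) = 0.5, so the number of positives S ~ Bin(15, 0.5).
Step 4: Two-sided exact p-value = sum of Bin(15,0.5) probabilities at or below the observed probability = 1.000000.
Step 5: alpha = 0.05. fail to reject H0.

n_eff = 15, pos = 8, neg = 7, p = 1.000000, fail to reject H0.
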